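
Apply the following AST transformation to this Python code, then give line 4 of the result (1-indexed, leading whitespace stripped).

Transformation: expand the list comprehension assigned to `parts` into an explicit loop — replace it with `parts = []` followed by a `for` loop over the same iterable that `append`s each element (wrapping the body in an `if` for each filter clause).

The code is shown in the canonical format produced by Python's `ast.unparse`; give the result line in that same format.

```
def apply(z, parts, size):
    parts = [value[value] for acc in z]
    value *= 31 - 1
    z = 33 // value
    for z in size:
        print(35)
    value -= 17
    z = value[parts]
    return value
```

Transformed code:
def apply(z, parts, size):
    parts = []
    for acc in z:
        parts.append(value[value])
    value *= 31 - 1
    z = 33 // value
    for z in size:
        print(35)
    value -= 17
    z = value[parts]
    return value

parts.append(value[value])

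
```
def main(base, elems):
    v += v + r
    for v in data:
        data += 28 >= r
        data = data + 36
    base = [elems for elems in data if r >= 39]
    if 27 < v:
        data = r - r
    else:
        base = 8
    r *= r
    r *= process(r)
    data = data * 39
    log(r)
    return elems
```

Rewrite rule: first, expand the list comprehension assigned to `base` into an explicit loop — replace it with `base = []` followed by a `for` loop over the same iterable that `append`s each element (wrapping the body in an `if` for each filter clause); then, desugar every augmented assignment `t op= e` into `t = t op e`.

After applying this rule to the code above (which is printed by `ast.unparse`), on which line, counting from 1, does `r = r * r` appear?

14

Transformed code:
def main(base, elems):
    v = v + (v + r)
    for v in data:
        data = data + (28 >= r)
        data = data + 36
    base = []
    for elems in data:
        if r >= 39:
            base.append(elems)
    if 27 < v:
        data = r - r
    else:
        base = 8
    r = r * r
    r = r * process(r)
    data = data * 39
    log(r)
    return elems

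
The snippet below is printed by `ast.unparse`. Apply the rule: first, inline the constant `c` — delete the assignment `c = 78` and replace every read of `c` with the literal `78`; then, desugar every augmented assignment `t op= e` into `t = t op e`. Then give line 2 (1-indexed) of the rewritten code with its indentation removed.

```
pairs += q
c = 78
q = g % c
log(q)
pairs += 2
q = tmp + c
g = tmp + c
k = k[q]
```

q = g % 78

Transformed code:
pairs = pairs + q
q = g % 78
log(q)
pairs = pairs + 2
q = tmp + 78
g = tmp + 78
k = k[q]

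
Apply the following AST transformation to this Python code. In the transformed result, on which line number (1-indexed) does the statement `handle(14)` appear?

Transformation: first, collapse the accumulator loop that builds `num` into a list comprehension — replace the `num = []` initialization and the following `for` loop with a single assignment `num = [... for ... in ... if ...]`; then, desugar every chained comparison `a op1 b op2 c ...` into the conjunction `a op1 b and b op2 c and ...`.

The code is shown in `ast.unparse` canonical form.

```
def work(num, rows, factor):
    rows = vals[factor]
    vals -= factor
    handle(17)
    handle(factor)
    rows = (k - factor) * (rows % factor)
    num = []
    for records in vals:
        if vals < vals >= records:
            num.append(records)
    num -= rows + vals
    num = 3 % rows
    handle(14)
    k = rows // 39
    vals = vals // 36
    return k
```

Transformed code:
def work(num, rows, factor):
    rows = vals[factor]
    vals -= factor
    handle(17)
    handle(factor)
    rows = (k - factor) * (rows % factor)
    num = [records for records in vals if vals < vals and vals >= records]
    num -= rows + vals
    num = 3 % rows
    handle(14)
    k = rows // 39
    vals = vals // 36
    return k

10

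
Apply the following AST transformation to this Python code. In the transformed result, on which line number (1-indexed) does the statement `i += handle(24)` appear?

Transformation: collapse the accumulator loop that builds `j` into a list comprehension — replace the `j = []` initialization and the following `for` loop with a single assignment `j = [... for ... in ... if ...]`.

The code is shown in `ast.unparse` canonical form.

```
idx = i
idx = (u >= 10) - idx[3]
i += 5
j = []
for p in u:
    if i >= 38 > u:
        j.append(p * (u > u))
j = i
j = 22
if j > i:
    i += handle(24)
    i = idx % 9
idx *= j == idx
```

8

Transformed code:
idx = i
idx = (u >= 10) - idx[3]
i += 5
j = [p * (u > u) for p in u if i >= 38 > u]
j = i
j = 22
if j > i:
    i += handle(24)
    i = idx % 9
idx *= j == idx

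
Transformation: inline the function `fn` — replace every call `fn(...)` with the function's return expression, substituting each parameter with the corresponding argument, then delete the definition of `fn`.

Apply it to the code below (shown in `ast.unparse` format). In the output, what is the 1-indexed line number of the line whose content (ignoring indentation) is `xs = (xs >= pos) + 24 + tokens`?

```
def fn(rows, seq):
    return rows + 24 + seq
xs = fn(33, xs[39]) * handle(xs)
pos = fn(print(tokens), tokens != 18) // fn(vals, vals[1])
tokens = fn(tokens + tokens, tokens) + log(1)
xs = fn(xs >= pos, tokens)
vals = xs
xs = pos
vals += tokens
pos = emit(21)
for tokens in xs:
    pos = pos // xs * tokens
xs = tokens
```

4

Transformed code:
xs = (33 + 24 + xs[39]) * handle(xs)
pos = (print(tokens) + 24 + (tokens != 18)) // (vals + 24 + vals[1])
tokens = tokens + tokens + 24 + tokens + log(1)
xs = (xs >= pos) + 24 + tokens
vals = xs
xs = pos
vals += tokens
pos = emit(21)
for tokens in xs:
    pos = pos // xs * tokens
xs = tokens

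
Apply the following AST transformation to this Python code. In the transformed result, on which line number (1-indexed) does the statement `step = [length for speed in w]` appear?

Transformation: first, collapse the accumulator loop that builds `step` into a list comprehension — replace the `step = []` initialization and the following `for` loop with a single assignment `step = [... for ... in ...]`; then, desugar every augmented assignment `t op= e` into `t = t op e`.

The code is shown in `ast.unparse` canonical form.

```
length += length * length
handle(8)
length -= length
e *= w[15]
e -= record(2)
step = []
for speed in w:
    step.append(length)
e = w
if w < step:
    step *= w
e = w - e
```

6

Transformed code:
length = length + length * length
handle(8)
length = length - length
e = e * w[15]
e = e - record(2)
step = [length for speed in w]
e = w
if w < step:
    step = step * w
e = w - e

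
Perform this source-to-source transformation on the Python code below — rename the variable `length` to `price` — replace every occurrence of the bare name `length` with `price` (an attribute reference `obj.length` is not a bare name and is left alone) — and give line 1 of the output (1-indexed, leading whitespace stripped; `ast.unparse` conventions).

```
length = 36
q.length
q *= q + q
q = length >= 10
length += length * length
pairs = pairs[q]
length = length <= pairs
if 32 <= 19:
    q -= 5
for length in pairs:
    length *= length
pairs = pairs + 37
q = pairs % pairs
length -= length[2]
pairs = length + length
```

price = 36

Transformed code:
price = 36
q.length
q *= q + q
q = price >= 10
price += price * price
pairs = pairs[q]
price = price <= pairs
if 32 <= 19:
    q -= 5
for price in pairs:
    price *= price
pairs = pairs + 37
q = pairs % pairs
price -= price[2]
pairs = price + price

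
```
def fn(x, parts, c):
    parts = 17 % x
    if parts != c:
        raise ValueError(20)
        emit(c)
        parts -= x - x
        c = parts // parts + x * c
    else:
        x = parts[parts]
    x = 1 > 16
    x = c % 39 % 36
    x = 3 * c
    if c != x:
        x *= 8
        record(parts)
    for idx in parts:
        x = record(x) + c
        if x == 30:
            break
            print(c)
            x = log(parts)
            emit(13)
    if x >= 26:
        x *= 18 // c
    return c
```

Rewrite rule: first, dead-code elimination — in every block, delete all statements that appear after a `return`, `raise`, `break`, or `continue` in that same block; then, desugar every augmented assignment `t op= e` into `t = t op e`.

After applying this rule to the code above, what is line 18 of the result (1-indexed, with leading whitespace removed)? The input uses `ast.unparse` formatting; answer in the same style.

x = x * (18 // c)

Transformed code:
def fn(x, parts, c):
    parts = 17 % x
    if parts != c:
        raise ValueError(20)
    else:
        x = parts[parts]
    x = 1 > 16
    x = c % 39 % 36
    x = 3 * c
    if c != x:
        x = x * 8
        record(parts)
    for idx in parts:
        x = record(x) + c
        if x == 30:
            break
    if x >= 26:
        x = x * (18 // c)
    return c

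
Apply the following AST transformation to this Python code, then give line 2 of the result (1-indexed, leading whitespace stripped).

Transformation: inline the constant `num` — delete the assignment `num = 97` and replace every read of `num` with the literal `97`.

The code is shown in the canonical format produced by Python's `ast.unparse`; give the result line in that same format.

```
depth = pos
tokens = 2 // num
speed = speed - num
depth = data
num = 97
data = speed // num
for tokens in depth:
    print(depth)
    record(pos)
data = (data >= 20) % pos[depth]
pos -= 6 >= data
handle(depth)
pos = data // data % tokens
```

tokens = 2 // 97

Transformed code:
depth = pos
tokens = 2 // 97
speed = speed - 97
depth = data
data = speed // 97
for tokens in depth:
    print(depth)
    record(pos)
data = (data >= 20) % pos[depth]
pos -= 6 >= data
handle(depth)
pos = data // data % tokens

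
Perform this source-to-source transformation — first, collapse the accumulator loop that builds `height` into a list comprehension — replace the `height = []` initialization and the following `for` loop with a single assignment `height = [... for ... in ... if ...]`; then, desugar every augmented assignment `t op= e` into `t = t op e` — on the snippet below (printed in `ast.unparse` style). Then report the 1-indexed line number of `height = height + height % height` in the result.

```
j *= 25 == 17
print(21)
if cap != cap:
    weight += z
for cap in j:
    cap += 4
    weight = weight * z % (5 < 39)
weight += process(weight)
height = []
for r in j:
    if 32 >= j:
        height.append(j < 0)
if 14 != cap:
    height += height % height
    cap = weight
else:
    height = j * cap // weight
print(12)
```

Transformed code:
j = j * (25 == 17)
print(21)
if cap != cap:
    weight = weight + z
for cap in j:
    cap = cap + 4
    weight = weight * z % (5 < 39)
weight = weight + process(weight)
height = [j < 0 for r in j if 32 >= j]
if 14 != cap:
    height = height + height % height
    cap = weight
else:
    height = j * cap // weight
print(12)

11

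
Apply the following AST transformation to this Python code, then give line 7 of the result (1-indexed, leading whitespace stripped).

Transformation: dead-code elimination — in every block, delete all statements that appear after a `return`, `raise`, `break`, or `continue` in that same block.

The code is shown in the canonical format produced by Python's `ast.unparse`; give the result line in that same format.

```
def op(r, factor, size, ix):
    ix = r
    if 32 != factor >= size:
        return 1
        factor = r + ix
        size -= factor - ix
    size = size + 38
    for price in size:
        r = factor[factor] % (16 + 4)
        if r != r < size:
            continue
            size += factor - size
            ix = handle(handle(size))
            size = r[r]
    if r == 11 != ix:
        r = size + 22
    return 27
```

Transformed code:
def op(r, factor, size, ix):
    ix = r
    if 32 != factor >= size:
        return 1
    size = size + 38
    for price in size:
        r = factor[factor] % (16 + 4)
        if r != r < size:
            continue
    if r == 11 != ix:
        r = size + 22
    return 27

r = factor[factor] % (16 + 4)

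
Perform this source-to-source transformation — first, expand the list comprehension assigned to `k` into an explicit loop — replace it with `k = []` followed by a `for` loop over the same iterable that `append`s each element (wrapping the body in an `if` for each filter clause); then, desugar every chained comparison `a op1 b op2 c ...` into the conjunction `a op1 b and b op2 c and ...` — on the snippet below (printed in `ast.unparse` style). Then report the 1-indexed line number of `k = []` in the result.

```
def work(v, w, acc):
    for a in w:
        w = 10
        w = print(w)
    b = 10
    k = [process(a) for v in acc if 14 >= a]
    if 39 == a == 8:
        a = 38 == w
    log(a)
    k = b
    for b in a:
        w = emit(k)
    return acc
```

6

Transformed code:
def work(v, w, acc):
    for a in w:
        w = 10
        w = print(w)
    b = 10
    k = []
    for v in acc:
        if 14 >= a:
            k.append(process(a))
    if 39 == a and a == 8:
        a = 38 == w
    log(a)
    k = b
    for b in a:
        w = emit(k)
    return acc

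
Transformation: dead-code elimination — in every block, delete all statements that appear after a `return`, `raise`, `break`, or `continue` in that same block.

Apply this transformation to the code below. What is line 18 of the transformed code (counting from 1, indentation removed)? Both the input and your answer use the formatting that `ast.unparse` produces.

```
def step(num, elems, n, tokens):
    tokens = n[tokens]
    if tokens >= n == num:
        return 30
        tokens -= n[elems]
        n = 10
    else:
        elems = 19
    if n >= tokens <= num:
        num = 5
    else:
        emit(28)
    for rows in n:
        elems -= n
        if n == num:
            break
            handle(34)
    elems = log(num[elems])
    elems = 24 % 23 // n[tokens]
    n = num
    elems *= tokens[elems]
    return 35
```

Transformed code:
def step(num, elems, n, tokens):
    tokens = n[tokens]
    if tokens >= n == num:
        return 30
    else:
        elems = 19
    if n >= tokens <= num:
        num = 5
    else:
        emit(28)
    for rows in n:
        elems -= n
        if n == num:
            break
    elems = log(num[elems])
    elems = 24 % 23 // n[tokens]
    n = num
    elems *= tokens[elems]
    return 35

elems *= tokens[elems]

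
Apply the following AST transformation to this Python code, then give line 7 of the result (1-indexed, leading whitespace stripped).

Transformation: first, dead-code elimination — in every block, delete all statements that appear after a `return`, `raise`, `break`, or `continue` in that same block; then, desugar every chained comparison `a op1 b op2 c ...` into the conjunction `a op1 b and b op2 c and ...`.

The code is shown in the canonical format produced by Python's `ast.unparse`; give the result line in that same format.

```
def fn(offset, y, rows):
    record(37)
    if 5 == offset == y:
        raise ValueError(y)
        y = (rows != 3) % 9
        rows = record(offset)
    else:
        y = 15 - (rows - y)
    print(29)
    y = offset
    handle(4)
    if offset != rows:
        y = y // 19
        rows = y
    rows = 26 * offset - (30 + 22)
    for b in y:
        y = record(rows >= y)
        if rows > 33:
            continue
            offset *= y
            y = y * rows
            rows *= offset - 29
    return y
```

Transformed code:
def fn(offset, y, rows):
    record(37)
    if 5 == offset and offset == y:
        raise ValueError(y)
    else:
        y = 15 - (rows - y)
    print(29)
    y = offset
    handle(4)
    if offset != rows:
        y = y // 19
        rows = y
    rows = 26 * offset - (30 + 22)
    for b in y:
        y = record(rows >= y)
        if rows > 33:
            continue
    return y

print(29)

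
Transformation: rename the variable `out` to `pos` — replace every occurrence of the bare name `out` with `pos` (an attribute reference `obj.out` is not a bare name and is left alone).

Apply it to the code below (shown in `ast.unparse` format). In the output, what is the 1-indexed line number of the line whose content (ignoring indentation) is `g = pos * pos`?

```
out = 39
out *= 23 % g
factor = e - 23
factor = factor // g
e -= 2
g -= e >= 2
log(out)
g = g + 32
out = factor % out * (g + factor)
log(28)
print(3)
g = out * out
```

Transformed code:
pos = 39
pos *= 23 % g
factor = e - 23
factor = factor // g
e -= 2
g -= e >= 2
log(pos)
g = g + 32
pos = factor % pos * (g + factor)
log(28)
print(3)
g = pos * pos

12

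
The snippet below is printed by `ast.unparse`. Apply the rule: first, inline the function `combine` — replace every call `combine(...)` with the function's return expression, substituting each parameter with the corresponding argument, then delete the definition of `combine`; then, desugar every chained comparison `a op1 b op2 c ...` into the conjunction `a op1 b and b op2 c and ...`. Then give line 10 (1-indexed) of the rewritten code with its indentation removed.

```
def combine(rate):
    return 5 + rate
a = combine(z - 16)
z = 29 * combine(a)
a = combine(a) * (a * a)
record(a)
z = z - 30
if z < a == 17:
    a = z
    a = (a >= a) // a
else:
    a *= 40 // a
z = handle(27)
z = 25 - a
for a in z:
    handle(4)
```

Transformed code:
a = 5 + (z - 16)
z = 29 * (5 + a)
a = (5 + a) * (a * a)
record(a)
z = z - 30
if z < a and a == 17:
    a = z
    a = (a >= a) // a
else:
    a *= 40 // a
z = handle(27)
z = 25 - a
for a in z:
    handle(4)

a *= 40 // a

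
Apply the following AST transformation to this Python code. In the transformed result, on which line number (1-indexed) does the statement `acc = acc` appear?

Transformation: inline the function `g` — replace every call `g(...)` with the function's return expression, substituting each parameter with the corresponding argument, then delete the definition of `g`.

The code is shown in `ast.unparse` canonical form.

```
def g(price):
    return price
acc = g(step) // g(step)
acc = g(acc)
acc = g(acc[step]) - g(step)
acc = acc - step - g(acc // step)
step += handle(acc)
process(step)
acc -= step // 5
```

2

Transformed code:
acc = step // step
acc = acc
acc = acc[step] - step
acc = acc - step - acc // step
step += handle(acc)
process(step)
acc -= step // 5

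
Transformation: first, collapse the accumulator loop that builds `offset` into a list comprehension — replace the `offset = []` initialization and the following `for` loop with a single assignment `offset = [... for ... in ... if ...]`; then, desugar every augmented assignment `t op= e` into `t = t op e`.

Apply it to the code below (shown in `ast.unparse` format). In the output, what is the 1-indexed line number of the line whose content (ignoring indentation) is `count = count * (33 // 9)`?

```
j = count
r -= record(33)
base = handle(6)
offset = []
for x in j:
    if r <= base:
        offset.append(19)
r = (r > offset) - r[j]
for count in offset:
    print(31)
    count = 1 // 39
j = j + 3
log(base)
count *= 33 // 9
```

Transformed code:
j = count
r = r - record(33)
base = handle(6)
offset = [19 for x in j if r <= base]
r = (r > offset) - r[j]
for count in offset:
    print(31)
    count = 1 // 39
j = j + 3
log(base)
count = count * (33 // 9)

11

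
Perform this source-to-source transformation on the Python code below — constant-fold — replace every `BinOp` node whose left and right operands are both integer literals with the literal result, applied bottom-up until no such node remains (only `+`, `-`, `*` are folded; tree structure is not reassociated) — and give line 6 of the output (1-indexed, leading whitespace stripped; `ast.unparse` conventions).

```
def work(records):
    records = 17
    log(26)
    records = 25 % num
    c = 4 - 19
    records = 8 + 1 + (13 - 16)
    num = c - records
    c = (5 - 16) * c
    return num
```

records = 6

Transformed code:
def work(records):
    records = 17
    log(26)
    records = 25 % num
    c = -15
    records = 6
    num = c - records
    c = -11 * c
    return num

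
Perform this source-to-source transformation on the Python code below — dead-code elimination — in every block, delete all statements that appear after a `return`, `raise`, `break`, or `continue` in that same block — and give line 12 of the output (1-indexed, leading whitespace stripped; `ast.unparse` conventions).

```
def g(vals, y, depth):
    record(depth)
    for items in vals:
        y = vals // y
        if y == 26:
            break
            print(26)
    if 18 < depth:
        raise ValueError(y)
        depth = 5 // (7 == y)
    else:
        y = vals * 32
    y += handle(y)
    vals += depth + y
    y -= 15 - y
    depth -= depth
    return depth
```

Transformed code:
def g(vals, y, depth):
    record(depth)
    for items in vals:
        y = vals // y
        if y == 26:
            break
    if 18 < depth:
        raise ValueError(y)
    else:
        y = vals * 32
    y += handle(y)
    vals += depth + y
    y -= 15 - y
    depth -= depth
    return depth

vals += depth + y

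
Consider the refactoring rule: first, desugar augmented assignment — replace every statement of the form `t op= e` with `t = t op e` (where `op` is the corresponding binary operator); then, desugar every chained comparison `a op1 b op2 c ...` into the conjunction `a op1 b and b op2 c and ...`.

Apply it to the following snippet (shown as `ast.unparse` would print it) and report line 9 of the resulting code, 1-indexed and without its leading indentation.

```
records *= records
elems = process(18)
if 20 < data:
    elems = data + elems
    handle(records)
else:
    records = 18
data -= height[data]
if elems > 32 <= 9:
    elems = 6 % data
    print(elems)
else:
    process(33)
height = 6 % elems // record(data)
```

Transformed code:
records = records * records
elems = process(18)
if 20 < data:
    elems = data + elems
    handle(records)
else:
    records = 18
data = data - height[data]
if elems > 32 and 32 <= 9:
    elems = 6 % data
    print(elems)
else:
    process(33)
height = 6 % elems // record(data)

if elems > 32 and 32 <= 9:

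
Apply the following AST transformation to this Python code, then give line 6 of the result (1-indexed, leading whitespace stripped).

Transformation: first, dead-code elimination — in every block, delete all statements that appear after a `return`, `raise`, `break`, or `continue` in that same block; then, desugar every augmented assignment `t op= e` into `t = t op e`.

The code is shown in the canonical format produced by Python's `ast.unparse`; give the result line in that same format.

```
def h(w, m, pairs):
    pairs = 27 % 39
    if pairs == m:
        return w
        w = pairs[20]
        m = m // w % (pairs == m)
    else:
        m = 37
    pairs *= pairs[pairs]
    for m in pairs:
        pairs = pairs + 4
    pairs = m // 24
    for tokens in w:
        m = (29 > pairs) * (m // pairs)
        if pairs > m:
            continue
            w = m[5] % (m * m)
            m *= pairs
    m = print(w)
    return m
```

m = 37

Transformed code:
def h(w, m, pairs):
    pairs = 27 % 39
    if pairs == m:
        return w
    else:
        m = 37
    pairs = pairs * pairs[pairs]
    for m in pairs:
        pairs = pairs + 4
    pairs = m // 24
    for tokens in w:
        m = (29 > pairs) * (m // pairs)
        if pairs > m:
            continue
    m = print(w)
    return m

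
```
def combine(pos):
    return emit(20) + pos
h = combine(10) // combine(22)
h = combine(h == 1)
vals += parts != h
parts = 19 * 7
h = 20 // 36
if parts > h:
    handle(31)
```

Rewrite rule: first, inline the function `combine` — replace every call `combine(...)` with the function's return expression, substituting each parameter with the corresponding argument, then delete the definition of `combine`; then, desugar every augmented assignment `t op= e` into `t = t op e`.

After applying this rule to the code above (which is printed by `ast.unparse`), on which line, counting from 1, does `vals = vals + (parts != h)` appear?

3

Transformed code:
h = (emit(20) + 10) // (emit(20) + 22)
h = emit(20) + (h == 1)
vals = vals + (parts != h)
parts = 19 * 7
h = 20 // 36
if parts > h:
    handle(31)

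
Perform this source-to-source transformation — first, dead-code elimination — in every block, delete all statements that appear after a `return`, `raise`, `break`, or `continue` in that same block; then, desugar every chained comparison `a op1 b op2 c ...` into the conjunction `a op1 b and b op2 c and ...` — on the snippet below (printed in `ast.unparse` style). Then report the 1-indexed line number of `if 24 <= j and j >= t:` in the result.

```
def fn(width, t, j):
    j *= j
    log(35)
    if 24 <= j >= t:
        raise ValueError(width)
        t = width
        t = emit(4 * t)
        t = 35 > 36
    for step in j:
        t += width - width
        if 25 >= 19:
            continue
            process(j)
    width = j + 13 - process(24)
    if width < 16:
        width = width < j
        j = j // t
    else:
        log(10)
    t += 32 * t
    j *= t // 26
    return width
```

Transformed code:
def fn(width, t, j):
    j *= j
    log(35)
    if 24 <= j and j >= t:
        raise ValueError(width)
    for step in j:
        t += width - width
        if 25 >= 19:
            continue
    width = j + 13 - process(24)
    if width < 16:
        width = width < j
        j = j // t
    else:
        log(10)
    t += 32 * t
    j *= t // 26
    return width

4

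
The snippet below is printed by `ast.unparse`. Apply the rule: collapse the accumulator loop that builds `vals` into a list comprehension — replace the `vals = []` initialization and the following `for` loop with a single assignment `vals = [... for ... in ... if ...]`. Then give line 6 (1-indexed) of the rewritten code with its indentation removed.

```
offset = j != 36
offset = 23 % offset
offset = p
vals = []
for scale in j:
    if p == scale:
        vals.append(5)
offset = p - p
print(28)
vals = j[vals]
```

Transformed code:
offset = j != 36
offset = 23 % offset
offset = p
vals = [5 for scale in j if p == scale]
offset = p - p
print(28)
vals = j[vals]

print(28)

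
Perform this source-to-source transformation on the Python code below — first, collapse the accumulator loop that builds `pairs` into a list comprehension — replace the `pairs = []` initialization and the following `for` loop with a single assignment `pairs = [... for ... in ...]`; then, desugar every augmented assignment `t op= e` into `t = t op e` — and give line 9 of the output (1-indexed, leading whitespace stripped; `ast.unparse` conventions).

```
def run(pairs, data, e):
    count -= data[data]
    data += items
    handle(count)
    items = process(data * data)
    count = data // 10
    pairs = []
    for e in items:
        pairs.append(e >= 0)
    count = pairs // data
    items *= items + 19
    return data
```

items = items * (items + 19)

Transformed code:
def run(pairs, data, e):
    count = count - data[data]
    data = data + items
    handle(count)
    items = process(data * data)
    count = data // 10
    pairs = [e >= 0 for e in items]
    count = pairs // data
    items = items * (items + 19)
    return data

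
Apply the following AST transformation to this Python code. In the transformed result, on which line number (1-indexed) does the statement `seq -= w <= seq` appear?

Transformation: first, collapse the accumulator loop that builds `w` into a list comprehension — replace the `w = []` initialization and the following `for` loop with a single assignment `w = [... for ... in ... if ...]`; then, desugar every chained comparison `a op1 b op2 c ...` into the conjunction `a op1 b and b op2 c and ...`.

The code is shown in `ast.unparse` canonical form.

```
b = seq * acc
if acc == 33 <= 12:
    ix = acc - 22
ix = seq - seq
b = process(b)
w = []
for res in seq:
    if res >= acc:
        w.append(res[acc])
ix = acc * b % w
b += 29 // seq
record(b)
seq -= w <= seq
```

10

Transformed code:
b = seq * acc
if acc == 33 and 33 <= 12:
    ix = acc - 22
ix = seq - seq
b = process(b)
w = [res[acc] for res in seq if res >= acc]
ix = acc * b % w
b += 29 // seq
record(b)
seq -= w <= seq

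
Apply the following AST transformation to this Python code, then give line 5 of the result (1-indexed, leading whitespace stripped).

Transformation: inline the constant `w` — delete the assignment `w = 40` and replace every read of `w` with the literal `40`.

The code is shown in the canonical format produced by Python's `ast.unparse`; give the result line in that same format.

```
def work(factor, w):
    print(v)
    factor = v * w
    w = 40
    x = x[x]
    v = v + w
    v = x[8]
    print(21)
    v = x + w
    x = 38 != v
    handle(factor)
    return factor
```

Transformed code:
def work(factor, w):
    print(v)
    factor = v * 40
    x = x[x]
    v = v + 40
    v = x[8]
    print(21)
    v = x + 40
    x = 38 != v
    handle(factor)
    return factor

v = v + 40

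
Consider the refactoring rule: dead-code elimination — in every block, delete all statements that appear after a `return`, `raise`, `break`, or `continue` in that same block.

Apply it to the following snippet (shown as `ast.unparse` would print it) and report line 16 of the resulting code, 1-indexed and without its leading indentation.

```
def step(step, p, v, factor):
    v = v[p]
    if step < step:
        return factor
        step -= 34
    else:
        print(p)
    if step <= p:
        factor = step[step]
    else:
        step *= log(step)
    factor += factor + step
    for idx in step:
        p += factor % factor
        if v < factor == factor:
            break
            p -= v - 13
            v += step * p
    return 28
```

return 28

Transformed code:
def step(step, p, v, factor):
    v = v[p]
    if step < step:
        return factor
    else:
        print(p)
    if step <= p:
        factor = step[step]
    else:
        step *= log(step)
    factor += factor + step
    for idx in step:
        p += factor % factor
        if v < factor == factor:
            break
    return 28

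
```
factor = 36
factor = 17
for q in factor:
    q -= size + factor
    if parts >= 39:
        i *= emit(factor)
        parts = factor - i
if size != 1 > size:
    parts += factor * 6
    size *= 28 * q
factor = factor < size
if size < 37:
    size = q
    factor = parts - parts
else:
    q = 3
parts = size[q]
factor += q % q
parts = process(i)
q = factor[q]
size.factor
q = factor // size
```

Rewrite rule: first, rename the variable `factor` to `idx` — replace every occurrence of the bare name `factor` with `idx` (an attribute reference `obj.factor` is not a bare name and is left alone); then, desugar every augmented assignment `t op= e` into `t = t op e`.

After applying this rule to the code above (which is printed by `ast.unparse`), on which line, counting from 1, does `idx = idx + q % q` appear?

18

Transformed code:
idx = 36
idx = 17
for q in idx:
    q = q - (size + idx)
    if parts >= 39:
        i = i * emit(idx)
        parts = idx - i
if size != 1 > size:
    parts = parts + idx * 6
    size = size * (28 * q)
idx = idx < size
if size < 37:
    size = q
    idx = parts - parts
else:
    q = 3
parts = size[q]
idx = idx + q % q
parts = process(i)
q = idx[q]
size.factor
q = idx // size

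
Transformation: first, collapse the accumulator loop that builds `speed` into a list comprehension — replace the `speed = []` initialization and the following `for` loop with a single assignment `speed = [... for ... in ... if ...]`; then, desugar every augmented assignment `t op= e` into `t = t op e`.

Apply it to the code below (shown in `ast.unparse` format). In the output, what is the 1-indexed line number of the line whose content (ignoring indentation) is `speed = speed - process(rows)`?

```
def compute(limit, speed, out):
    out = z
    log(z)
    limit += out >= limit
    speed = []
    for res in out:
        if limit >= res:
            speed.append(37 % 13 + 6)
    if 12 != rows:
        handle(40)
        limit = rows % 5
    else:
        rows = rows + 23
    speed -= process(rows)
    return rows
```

Transformed code:
def compute(limit, speed, out):
    out = z
    log(z)
    limit = limit + (out >= limit)
    speed = [37 % 13 + 6 for res in out if limit >= res]
    if 12 != rows:
        handle(40)
        limit = rows % 5
    else:
        rows = rows + 23
    speed = speed - process(rows)
    return rows

11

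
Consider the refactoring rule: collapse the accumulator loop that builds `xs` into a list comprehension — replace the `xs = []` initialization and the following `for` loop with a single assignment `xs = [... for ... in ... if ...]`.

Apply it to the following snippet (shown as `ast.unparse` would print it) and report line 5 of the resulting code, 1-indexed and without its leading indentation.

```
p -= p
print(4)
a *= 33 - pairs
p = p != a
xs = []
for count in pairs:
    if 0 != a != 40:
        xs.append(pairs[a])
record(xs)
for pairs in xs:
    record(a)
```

Transformed code:
p -= p
print(4)
a *= 33 - pairs
p = p != a
xs = [pairs[a] for count in pairs if 0 != a != 40]
record(xs)
for pairs in xs:
    record(a)

xs = [pairs[a] for count in pairs if 0 != a != 40]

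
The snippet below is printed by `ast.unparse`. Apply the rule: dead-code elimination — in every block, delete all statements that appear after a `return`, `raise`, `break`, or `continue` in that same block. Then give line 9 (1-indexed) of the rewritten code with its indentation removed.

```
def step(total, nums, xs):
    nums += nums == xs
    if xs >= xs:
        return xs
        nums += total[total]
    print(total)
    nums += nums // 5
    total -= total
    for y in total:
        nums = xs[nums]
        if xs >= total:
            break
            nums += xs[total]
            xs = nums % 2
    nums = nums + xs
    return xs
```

nums = xs[nums]

Transformed code:
def step(total, nums, xs):
    nums += nums == xs
    if xs >= xs:
        return xs
    print(total)
    nums += nums // 5
    total -= total
    for y in total:
        nums = xs[nums]
        if xs >= total:
            break
    nums = nums + xs
    return xs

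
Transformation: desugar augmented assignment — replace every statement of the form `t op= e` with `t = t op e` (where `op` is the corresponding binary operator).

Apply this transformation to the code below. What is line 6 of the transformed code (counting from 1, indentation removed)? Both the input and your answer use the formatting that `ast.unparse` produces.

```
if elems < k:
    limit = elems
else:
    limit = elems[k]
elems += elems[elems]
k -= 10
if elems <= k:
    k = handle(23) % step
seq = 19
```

Transformed code:
if elems < k:
    limit = elems
else:
    limit = elems[k]
elems = elems + elems[elems]
k = k - 10
if elems <= k:
    k = handle(23) % step
seq = 19

k = k - 10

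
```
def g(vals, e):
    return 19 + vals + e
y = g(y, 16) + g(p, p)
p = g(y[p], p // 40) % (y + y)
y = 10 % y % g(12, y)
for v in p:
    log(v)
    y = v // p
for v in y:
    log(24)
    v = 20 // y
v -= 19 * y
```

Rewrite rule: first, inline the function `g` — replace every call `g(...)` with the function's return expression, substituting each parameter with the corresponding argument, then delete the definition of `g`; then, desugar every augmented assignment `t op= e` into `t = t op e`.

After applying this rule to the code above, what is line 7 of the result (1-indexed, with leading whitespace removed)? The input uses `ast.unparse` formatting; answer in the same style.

Transformed code:
y = 19 + y + 16 + (19 + p + p)
p = (19 + y[p] + p // 40) % (y + y)
y = 10 % y % (19 + 12 + y)
for v in p:
    log(v)
    y = v // p
for v in y:
    log(24)
    v = 20 // y
v = v - 19 * y

for v in y:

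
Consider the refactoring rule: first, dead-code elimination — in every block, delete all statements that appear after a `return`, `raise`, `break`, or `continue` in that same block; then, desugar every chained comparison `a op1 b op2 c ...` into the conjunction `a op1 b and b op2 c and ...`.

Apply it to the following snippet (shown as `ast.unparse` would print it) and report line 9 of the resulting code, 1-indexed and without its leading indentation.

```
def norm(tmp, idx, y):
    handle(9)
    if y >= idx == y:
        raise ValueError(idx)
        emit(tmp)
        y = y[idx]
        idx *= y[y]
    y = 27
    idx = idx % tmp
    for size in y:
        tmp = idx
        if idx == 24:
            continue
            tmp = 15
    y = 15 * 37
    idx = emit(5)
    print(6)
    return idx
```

Transformed code:
def norm(tmp, idx, y):
    handle(9)
    if y >= idx and idx == y:
        raise ValueError(idx)
    y = 27
    idx = idx % tmp
    for size in y:
        tmp = idx
        if idx == 24:
            continue
    y = 15 * 37
    idx = emit(5)
    print(6)
    return idx

if idx == 24:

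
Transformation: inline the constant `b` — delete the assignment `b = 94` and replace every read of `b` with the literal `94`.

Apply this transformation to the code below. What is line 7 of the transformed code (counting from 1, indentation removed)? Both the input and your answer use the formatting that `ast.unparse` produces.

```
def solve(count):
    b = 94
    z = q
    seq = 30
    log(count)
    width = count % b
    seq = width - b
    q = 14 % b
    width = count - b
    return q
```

q = 14 % 94

Transformed code:
def solve(count):
    z = q
    seq = 30
    log(count)
    width = count % 94
    seq = width - 94
    q = 14 % 94
    width = count - 94
    return q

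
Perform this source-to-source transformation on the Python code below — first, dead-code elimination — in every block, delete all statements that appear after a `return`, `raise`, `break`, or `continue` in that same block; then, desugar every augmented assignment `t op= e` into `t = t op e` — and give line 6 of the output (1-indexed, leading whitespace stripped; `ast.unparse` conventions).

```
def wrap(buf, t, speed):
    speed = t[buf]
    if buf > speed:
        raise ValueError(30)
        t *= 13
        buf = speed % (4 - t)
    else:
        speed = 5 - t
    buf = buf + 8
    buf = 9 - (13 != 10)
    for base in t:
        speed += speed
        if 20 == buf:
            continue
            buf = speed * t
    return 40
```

speed = 5 - t

Transformed code:
def wrap(buf, t, speed):
    speed = t[buf]
    if buf > speed:
        raise ValueError(30)
    else:
        speed = 5 - t
    buf = buf + 8
    buf = 9 - (13 != 10)
    for base in t:
        speed = speed + speed
        if 20 == buf:
            continue
    return 40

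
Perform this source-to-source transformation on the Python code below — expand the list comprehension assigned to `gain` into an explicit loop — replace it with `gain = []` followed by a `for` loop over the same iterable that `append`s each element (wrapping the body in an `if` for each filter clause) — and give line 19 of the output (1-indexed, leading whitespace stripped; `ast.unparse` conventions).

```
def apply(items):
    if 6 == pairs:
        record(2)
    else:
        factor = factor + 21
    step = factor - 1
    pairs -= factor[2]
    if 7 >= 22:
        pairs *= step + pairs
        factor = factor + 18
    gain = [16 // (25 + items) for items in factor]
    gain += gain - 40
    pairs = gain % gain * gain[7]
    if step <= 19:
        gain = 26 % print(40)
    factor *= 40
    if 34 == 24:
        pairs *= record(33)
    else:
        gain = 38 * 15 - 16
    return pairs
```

if 34 == 24:

Transformed code:
def apply(items):
    if 6 == pairs:
        record(2)
    else:
        factor = factor + 21
    step = factor - 1
    pairs -= factor[2]
    if 7 >= 22:
        pairs *= step + pairs
        factor = factor + 18
    gain = []
    for items in factor:
        gain.append(16 // (25 + items))
    gain += gain - 40
    pairs = gain % gain * gain[7]
    if step <= 19:
        gain = 26 % print(40)
    factor *= 40
    if 34 == 24:
        pairs *= record(33)
    else:
        gain = 38 * 15 - 16
    return pairs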